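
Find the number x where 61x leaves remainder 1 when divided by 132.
13

gcd(61, 132) = 1, so the inverse exists.
Extended Euclidean algorithm on (132, 61):
132 = 2 × 61 + 10  ⟹  10 = (1)·132 + (-2)·61
61 = 6 × 10 + 1  ⟹  1 = (-6)·132 + (13)·61
So (13)·61 ≡ 1 (mod 132), i.e. 61^(-1) ≡ 13 (mod 132).
Check: 61 × 13 = 793 ≡ 1 (mod 132)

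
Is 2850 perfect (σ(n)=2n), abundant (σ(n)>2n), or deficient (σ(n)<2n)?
abundant

Proper divisors of 2850: sum = 1 + 2 + 3 + 5 + 6 + 10 + 15 + 19 + ... + 475 + 570 + 950 + 1425 (23 divisors) = 4590
Since 4590 > 2850, 2850 is abundant.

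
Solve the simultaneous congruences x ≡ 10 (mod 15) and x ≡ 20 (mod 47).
490

Using Chinese Remainder Theorem:
M = 15 × 47 = 705
M1 = 47, M2 = 15
y1 = 47^(-1) mod 15 = 8
y2 = 15^(-1) mod 47 = 22
x = (10×47×8 + 20×15×22) mod 705 = 490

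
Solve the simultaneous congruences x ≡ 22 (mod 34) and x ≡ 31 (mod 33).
328

Using Chinese Remainder Theorem:
M = 34 × 33 = 1122
M1 = 33, M2 = 34
y1 = 33^(-1) mod 34 = 33
y2 = 34^(-1) mod 33 = 1
x = (22×33×33 + 31×34×1) mod 1122 = 328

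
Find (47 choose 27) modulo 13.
11

Using Lucas' theorem:
Write n=47 and k=27 in base 13:
n in base 13: [3, 8]
k in base 13: [2, 1]
C(47,27) mod 13 = ∏ C(n_i, k_i) mod 13
Digit binomials (mod 13): C(3,2) = 3; C(8,1) = 8
Product: 3 × 8 = 24 ≡ 11 (mod 13)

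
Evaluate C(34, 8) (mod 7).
3

Using Lucas' theorem:
Write n=34 and k=8 in base 7:
n in base 7: [4, 6]
k in base 7: [1, 1]
C(34,8) mod 7 = ∏ C(n_i, k_i) mod 7
Digit binomials (mod 7): C(4,1) = 4; C(6,1) = 6
Product: 4 × 6 = 24 ≡ 3 (mod 7)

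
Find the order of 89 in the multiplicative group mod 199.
99

199 is prime, so ord(89) divides φ(199) = 198.
Divisors of 198: 1, 2, 3, 6, 9, 11, 18, 22, 33, 66, 99, 198.
Repeated squaring: 89^1 ≡ 89, 89^2 ≡ 160, 89^4 ≡ 128, 89^8 ≡ 66, 89^16 ≡ 177, 89^32 ≡ 86, 89^64 ≡ 33, 89^128 ≡ 94 (mod 199).
Test 89^d mod 199 for each divisor d in increasing order:
89^1 ≡ 89
89^2 ≡ 160
89^3 = 89^2·89^1 ≡ 111
89^6 = 89^4·89^2 ≡ 182
89^9 = 89^8·89^1 ≡ 103
89^11 = 89^8·89^2·89^1 ≡ 162
89^18 = 89^16·89^2 ≡ 62
89^22 = 89^16·89^4·89^2 ≡ 175
89^33 = 89^32·89^1 ≡ 92
89^66 = 89^64·89^2 ≡ 106
89^99 = 89^64·89^32·89^2·89^1 ≡ 1  ← first divisor giving 1
The order is 99.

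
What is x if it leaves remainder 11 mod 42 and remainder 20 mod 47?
725

Using Chinese Remainder Theorem:
M = 42 × 47 = 1974
M1 = 47, M2 = 42
y1 = 47^(-1) mod 42 = 17
y2 = 42^(-1) mod 47 = 28
x = (11×47×17 + 20×42×28) mod 1974 = 725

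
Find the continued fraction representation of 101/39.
[2; 1, 1, 2, 3, 2]

Euclidean algorithm steps:
101 = 2 × 39 + 23
39 = 1 × 23 + 16
23 = 1 × 16 + 7
16 = 2 × 7 + 2
7 = 3 × 2 + 1
2 = 2 × 1 + 0
Continued fraction: [2; 1, 1, 2, 3, 2]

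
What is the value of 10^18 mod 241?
205

Repeated squaring. Binary of 18 = 10010.
10^1 ≡ 10 (mod 241); 10^2 ≡ 100 (mod 241); 10^4 ≡ 119 (mod 241); 10^8 ≡ 183 (mod 241); 10^16 ≡ 231 (mod 241)
10^18 = 10^2 × 10^16 ≡ 205 (mod 241)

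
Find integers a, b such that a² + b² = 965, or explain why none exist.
2² + 31² (a=2, b=31)

Factorization: 965 = 5 × 193
By Fermat: n is sum of two squares iff every prime p ≡ 3 (mod 4) appears to even power.
All primes ≡ 3 (mod 4) appear to even power.
Search a = 0, 1, 2, … for 965 - a² a perfect square: first hit at a = 2: 965 - 4 = 961 = 31².
965 = 2² + 31² = 4 + 961 ✓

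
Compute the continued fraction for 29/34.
[0; 1, 5, 1, 4]

Euclidean algorithm steps:
29 = 0 × 34 + 29
34 = 1 × 29 + 5
29 = 5 × 5 + 4
5 = 1 × 4 + 1
4 = 4 × 1 + 0
Continued fraction: [0; 1, 5, 1, 4]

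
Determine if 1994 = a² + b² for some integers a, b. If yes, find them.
25² + 37² (a=25, b=37)

Factorization: 1994 = 2 × 997
By Fermat: n is sum of two squares iff every prime p ≡ 3 (mod 4) appears to even power.
All primes ≡ 3 (mod 4) appear to even power.
Search a = 0, 1, 2, … for 1994 - a² a perfect square: first hit at a = 25: 1994 - 625 = 1369 = 37².
1994 = 25² + 37² = 625 + 1369 ✓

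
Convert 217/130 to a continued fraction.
[1; 1, 2, 43]

Euclidean algorithm steps:
217 = 1 × 130 + 87
130 = 1 × 87 + 43
87 = 2 × 43 + 1
43 = 43 × 1 + 0
Continued fraction: [1; 1, 2, 43]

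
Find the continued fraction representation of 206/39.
[5; 3, 1, 1, 5]

Euclidean algorithm steps:
206 = 5 × 39 + 11
39 = 3 × 11 + 6
11 = 1 × 6 + 5
6 = 1 × 5 + 1
5 = 5 × 1 + 0
Continued fraction: [5; 3, 1, 1, 5]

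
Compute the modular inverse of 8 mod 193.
169

gcd(8, 193) = 1, so the inverse exists.
Extended Euclidean algorithm on (193, 8):
193 = 24 × 8 + 1  ⟹  1 = (1)·193 + (-24)·8
So (-24)·8 ≡ 1 (mod 193), i.e. 8^(-1) ≡ -24 ≡ 169 (mod 193).
Check: 8 × 169 = 1352 ≡ 1 (mod 193)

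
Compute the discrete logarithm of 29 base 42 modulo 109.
14

Baby-step giant-step with step n = ⌈√109⌉ = 11.
Baby steps 42^j mod 109 (j:value) for j=0..10: 0:1, 1:42, 2:20, 3:77, 4:73, 5:14, 6:43, 7:62, 8:97, 9:41, 10:87.
Giant-step multiplier: 42^(-11) ≡ 42^(108-11) = 42^97 ≡ 44 (mod 109).
Giant steps γ_i = 29·44^i mod 109: γ_0=29, γ_1=77 (in table at j=3).
x = i·n + j = 1·11 + 3 = 14.
Check: 42^14 ≡ 29 (mod 109).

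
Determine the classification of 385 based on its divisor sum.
deficient

Proper divisors of 385: sum = 1 + 5 + 7 + 11 + 35 + 55 + 77 = 191
Since 191 < 385, 385 is deficient.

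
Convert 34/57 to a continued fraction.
[0; 1, 1, 2, 11]

Euclidean algorithm steps:
34 = 0 × 57 + 34
57 = 1 × 34 + 23
34 = 1 × 23 + 11
23 = 2 × 11 + 1
11 = 11 × 1 + 0
Continued fraction: [0; 1, 1, 2, 11]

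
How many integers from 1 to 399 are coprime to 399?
216

399 = 3 × 7 × 19
φ(n) = n × ∏(1 - 1/p) for each prime p dividing n
φ(399) = 399 × (1 - 1/3) × (1 - 1/7) × (1 - 1/19) = 216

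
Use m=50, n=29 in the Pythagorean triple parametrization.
(1659, 2900, 3341)

Euclid's formula: a = m² - n², b = 2mn, c = m² + n²
m = 50, n = 29
a = 50² - 29² = 2500 - 841 = 1659
b = 2 × 50 × 29 = 2900
c = 50² + 29² = 2500 + 841 = 3341
Verification: 1659² + 2900² = 2752281 + 8410000 = 11162281 = 3341² ✓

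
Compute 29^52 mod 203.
29

Repeated squaring. Binary of 52 = 110100.
29^1 ≡ 29 (mod 203); 29^2 ≡ 29 (mod 203); 29^4 ≡ 29 (mod 203); 29^8 ≡ 29 (mod 203); 29^16 ≡ 29 (mod 203); 29^32 ≡ 29 (mod 203)
29^52 = 29^4 × 29^16 × 29^32 ≡ 29 (mod 203)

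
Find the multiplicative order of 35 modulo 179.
178

179 is prime, so ord(35) divides φ(179) = 178.
Divisors of 178: 1, 2, 89, 178.
Repeated squaring: 35^1 ≡ 35, 35^2 ≡ 151, 35^4 ≡ 68, 35^8 ≡ 149, 35^16 ≡ 5, 35^32 ≡ 25, 35^64 ≡ 88, 35^128 ≡ 47 (mod 179).
Test 35^d mod 179 for each divisor d in increasing order:
35^1 ≡ 35
35^2 ≡ 151
35^89 = 35^64·35^16·35^8·35^1 ≡ 178
35^178 = 35^128·35^32·35^16·35^2 ≡ 1  ← first divisor giving 1
The order is 178.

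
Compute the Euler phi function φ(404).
200

404 = 2^2 × 101
φ(n) = n × ∏(1 - 1/p) for each prime p dividing n
φ(404) = 404 × (1 - 1/2) × (1 - 1/101) = 200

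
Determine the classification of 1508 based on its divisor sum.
deficient

Proper divisors of 1508: sum = 1 + 2 + 4 + 13 + 26 + 29 + 52 + 58 + 116 + 377 + 754 = 1432
Since 1432 < 1508, 1508 is deficient.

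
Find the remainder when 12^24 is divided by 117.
27

Repeated squaring. Binary of 24 = 11000.
12^1 ≡ 12 (mod 117); 12^2 ≡ 27 (mod 117); 12^4 ≡ 27 (mod 117); 12^8 ≡ 27 (mod 117); 12^16 ≡ 27 (mod 117)
12^24 = 12^8 × 12^16 ≡ 27 (mod 117)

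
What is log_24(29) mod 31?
3

Baby-step giant-step with step n = ⌈√31⌉ = 6.
Baby steps 24^j mod 31 (j:value) for j=0..5: 0:1, 1:24, 2:18, 3:29, 4:14, 5:26.
h = 29 is already in the table at j=3, so x = 3.
Check: 24^3 ≡ 29 (mod 31).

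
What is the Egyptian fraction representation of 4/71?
1/18 + 1/1278

Greedy algorithm:
4/71: ceiling(71/4) = 18, use 1/18
1/1278: ceiling(1278/1) = 1278, use 1/1278
Result: 4/71 = 1/18 + 1/1278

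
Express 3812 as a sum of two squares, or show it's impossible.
26² + 56² (a=26, b=56)

Factorization: 3812 = 2^2 × 953
By Fermat: n is sum of two squares iff every prime p ≡ 3 (mod 4) appears to even power.
All primes ≡ 3 (mod 4) appear to even power.
Search a = 0, 1, 2, … for 3812 - a² a perfect square: first hit at a = 26: 3812 - 676 = 3136 = 56².
3812 = 26² + 56² = 676 + 3136 ✓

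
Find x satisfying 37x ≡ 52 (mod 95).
x ≡ 81 (mod 95)

gcd(37, 95) = 1, which divides 52, so solutions exist.
Find 37^(-1) mod 95 by the extended Euclidean algorithm:
95 = 2 × 37 + 21  ⟹  21 = (1)·95 + (-2)·37
37 = 1 × 21 + 16  ⟹  16 = (-1)·95 + (3)·37
21 = 1 × 16 + 5  ⟹  5 = (2)·95 + (-5)·37
16 = 3 × 5 + 1  ⟹  1 = (-7)·95 + (18)·37
So (18)·37 ≡ 1 (mod 95), i.e. 37^(-1) ≡ 18 (mod 95).
x ≡ 18 × 52 = 936 ≡ 81 (mod 95).
Check: 37 × 81 = 2997 ≡ 52 (mod 95).
Unique solution: x ≡ 81 (mod 95)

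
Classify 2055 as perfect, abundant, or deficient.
deficient

Proper divisors of 2055: sum = 1 + 3 + 5 + 15 + 137 + 411 + 685 = 1257
Since 1257 < 2055, 2055 is deficient.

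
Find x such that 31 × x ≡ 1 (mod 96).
31

gcd(31, 96) = 1, so the inverse exists.
Extended Euclidean algorithm on (96, 31):
96 = 3 × 31 + 3  ⟹  3 = (1)·96 + (-3)·31
31 = 10 × 3 + 1  ⟹  1 = (-10)·96 + (31)·31
So (31)·31 ≡ 1 (mod 96), i.e. 31^(-1) ≡ 31 (mod 96).
Check: 31 × 31 = 961 ≡ 1 (mod 96)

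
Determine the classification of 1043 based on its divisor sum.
deficient

Proper divisors of 1043: sum = 1 + 7 + 149 = 157
Since 157 < 1043, 1043 is deficient.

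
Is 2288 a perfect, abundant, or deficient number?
abundant

Proper divisors of 2288: sum = 1 + 2 + 4 + 8 + 11 + 13 + 16 + 22 + ... + 208 + 286 + 572 + 1144 (19 divisors) = 2920
Since 2920 > 2288, 2288 is abundant.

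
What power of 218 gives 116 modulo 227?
204

Baby-step giant-step with step n = ⌈√227⌉ = 16.
Baby steps 218^j mod 227 (j:value) for j=0..15: 0:1, 1:218, 2:81, 3:179, 4:205, 5:198, 6:34, 7:148, 8:30, 9:184, 10:160, 11:149, 12:21, 13:38, 14:112, 15:127.
Giant-step multiplier: 218^(-16) ≡ 218^(226-16) = 218^210 ≡ 85 (mod 227).
Giant steps γ_i = 116·85^i mod 227: γ_0=116, γ_1=99, γ_2=16, γ_3=225, γ_4=57, γ_5=78, γ_6=47, γ_7=136, γ_8=210, γ_9=144, γ_10=209, γ_11=59, γ_12=21 (in table at j=12).
x = i·n + j = 12·16 + 12 = 204.
Check: 218^204 ≡ 116 (mod 227).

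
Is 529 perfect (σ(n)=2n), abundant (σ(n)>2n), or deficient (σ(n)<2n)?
deficient

Proper divisors of 529: sum = 1 + 23 = 24
Since 24 < 529, 529 is deficient.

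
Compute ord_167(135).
166

167 is prime, so ord(135) divides φ(167) = 166.
Divisors of 166: 1, 2, 83, 166.
Repeated squaring: 135^1 ≡ 135, 135^2 ≡ 22, 135^4 ≡ 150, 135^8 ≡ 122, 135^16 ≡ 21, 135^32 ≡ 107, 135^64 ≡ 93, 135^128 ≡ 132 (mod 167).
Test 135^d mod 167 for each divisor d in increasing order:
135^1 ≡ 135
135^2 ≡ 22
135^83 = 135^64·135^16·135^2·135^1 ≡ 166
135^166 = 135^128·135^32·135^4·135^2 ≡ 1  ← first divisor giving 1
The order is 166.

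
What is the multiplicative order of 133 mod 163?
9

163 is prime, so ord(133) divides φ(163) = 162.
Divisors of 162: 1, 2, 3, 6, 9, 18, 27, 54, 81, 162.
Repeated squaring: 133^1 ≡ 133, 133^2 ≡ 85, 133^4 ≡ 53, 133^8 ≡ 38, 133^16 ≡ 140, 133^32 ≡ 40, 133^64 ≡ 133, 133^128 ≡ 85 (mod 163).
Test 133^d mod 163 for each divisor d in increasing order:
133^1 ≡ 133
133^2 ≡ 85
133^3 = 133^2·133^1 ≡ 58
133^6 = 133^4·133^2 ≡ 104
133^9 = 133^8·133^1 ≡ 1  ← first divisor giving 1
The order is 9.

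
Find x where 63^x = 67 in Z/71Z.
59

Baby-step giant-step with step n = ⌈√71⌉ = 9.
Baby steps 63^j mod 71 (j:value) for j=0..8: 0:1, 1:63, 2:64, 3:56, 4:49, 5:34, 6:12, 7:46, 8:58.
Giant-step multiplier: 63^(-9) ≡ 63^(70-9) = 63^61 ≡ 28 (mod 71).
Giant steps γ_i = 67·28^i mod 71: γ_0=67, γ_1=30, γ_2=59, γ_3=19, γ_4=35, γ_5=57, γ_6=34 (in table at j=5).
x = i·n + j = 6·9 + 5 = 59.
Check: 63^59 ≡ 67 (mod 71).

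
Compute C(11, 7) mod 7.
1

Using Lucas' theorem:
Write n=11 and k=7 in base 7:
n in base 7: [1, 4]
k in base 7: [1, 0]
C(11,7) mod 7 = ∏ C(n_i, k_i) mod 7
Digit binomials (mod 7): C(1,1) = 1; C(4,0) = 1
Product: 1 × 1 = 1 ≡ 1 (mod 7)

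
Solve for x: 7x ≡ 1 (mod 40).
23

gcd(7, 40) = 1, so the inverse exists.
Extended Euclidean algorithm on (40, 7):
40 = 5 × 7 + 5  ⟹  5 = (1)·40 + (-5)·7
7 = 1 × 5 + 2  ⟹  2 = (-1)·40 + (6)·7
5 = 2 × 2 + 1  ⟹  1 = (3)·40 + (-17)·7
So (-17)·7 ≡ 1 (mod 40), i.e. 7^(-1) ≡ -17 ≡ 23 (mod 40).
Check: 7 × 23 = 161 ≡ 1 (mod 40)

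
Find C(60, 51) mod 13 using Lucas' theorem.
0

Using Lucas' theorem:
Write n=60 and k=51 in base 13:
n in base 13: [4, 8]
k in base 13: [3, 12]
C(60,51) mod 13 = ∏ C(n_i, k_i) mod 13
Digit binomials (mod 13): C(4,3) = 4; C(8,12) = 0 (k_i > n_i)
Product: 4 × 0 = 0 ≡ 0 (mod 13)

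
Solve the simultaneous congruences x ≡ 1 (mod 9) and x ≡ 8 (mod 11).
19

Using Chinese Remainder Theorem:
M = 9 × 11 = 99
M1 = 11, M2 = 9
y1 = 11^(-1) mod 9 = 5
y2 = 9^(-1) mod 11 = 5
x = (1×11×5 + 8×9×5) mod 99 = 19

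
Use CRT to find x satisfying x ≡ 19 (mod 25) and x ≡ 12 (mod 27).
444

Using Chinese Remainder Theorem:
M = 25 × 27 = 675
M1 = 27, M2 = 25
y1 = 27^(-1) mod 25 = 13
y2 = 25^(-1) mod 27 = 13
x = (19×27×13 + 12×25×13) mod 675 = 444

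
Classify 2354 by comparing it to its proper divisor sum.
deficient

Proper divisors of 2354: sum = 1 + 2 + 11 + 22 + 107 + 214 + 1177 = 1534
Since 1534 < 2354, 2354 is deficient.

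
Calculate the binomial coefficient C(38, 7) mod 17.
0

Using Lucas' theorem:
Write n=38 and k=7 in base 17:
n in base 17: [2, 4]
k in base 17: [0, 7]
C(38,7) mod 17 = ∏ C(n_i, k_i) mod 17
Digit binomials (mod 17): C(2,0) = 1; C(4,7) = 0 (k_i > n_i)
Product: 1 × 0 = 0 ≡ 0 (mod 17)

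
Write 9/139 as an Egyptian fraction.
1/16 + 1/445 + 1/989680

Greedy algorithm:
9/139: ceiling(139/9) = 16, use 1/16
5/2224: ceiling(2224/5) = 445, use 1/445
1/989680: ceiling(989680/1) = 989680, use 1/989680
Result: 9/139 = 1/16 + 1/445 + 1/989680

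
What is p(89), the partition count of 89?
49995925

p(n) counts ways to write n as a sum of positive integers (order ignored).
Euler's pentagonal recurrence: p(k) = p(k-1) + p(k-2) - p(k-5) - p(k-7) + p(k-12) + p(k-15) - ... (offsets j(3j∓1)/2, signs ++--, p(0)=1, p(<0)=0).
DP table for k = 0..88: p(0)=1, p(1)=1, p(2)=2, p(3)=3, p(4)=5, p(5)=7, p(6)=11, p(7)=15, p(8)=22, p(9)=30, p(10)=42, p(11)=56, p(12)=77, p(13)=101, p(14)=135, p(15)=176, p(16)=231, p(17)=297, p(18)=385, p(19)=490, p(20)=627, p(21)=792, p(22)=1002, p(23)=1255, p(24)=1575, p(25)=1958, p(26)=2436, p(27)=3010, p(28)=3718, p(29)=4565, p(30)=5604, p(31)=6842, p(32)=8349, p(33)=10143, p(34)=12310, p(35)=14883, p(36)=17977, p(37)=21637, p(38)=26015, p(39)=31185, p(40)=37338, p(41)=44583, p(42)=53174, p(43)=63261, p(44)=75175, p(45)=89134, p(46)=105558, p(47)=124754, p(48)=147273, p(49)=173525, p(50)=204226, p(51)=239943, p(52)=281589, p(53)=329931, p(54)=386155, p(55)=451276, p(56)=526823, p(57)=614154, p(58)=715220, p(59)=831820, p(60)=966467, p(61)=1121505, p(62)=1300156, p(63)=1505499, p(64)=1741630, p(65)=2012558, p(66)=2323520, p(67)=2679689, p(68)=3087735, p(69)=3554345, p(70)=4087968, p(71)=4697205, p(72)=5392783, p(73)=6185689, p(74)=7089500, p(75)=8118264, p(76)=9289091, p(77)=10619863, p(78)=12132164, p(79)=13848650, p(80)=15796476, p(81)=18004327, p(82)=20506255, p(83)=23338469, p(84)=26543660, p(85)=30167357, p(86)=34262962, p(87)=38887673, p(88)=44108109.
Final step: p(89) = p(88) + p(87) - p(84) - p(82) + p(77) + p(74) - p(67) - p(63) + p(54) + p(49) - p(38) - p(32) + p(19) + p(12)
= 44108109 + 38887673 - 26543660 - 20506255 + 10619863 + 7089500 - 2679689 - 1505499 + 386155 + 173525 - 26015 - 8349 + 490 + 77
= 49995925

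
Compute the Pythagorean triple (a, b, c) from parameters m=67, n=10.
(4389, 1340, 4589)

Euclid's formula: a = m² - n², b = 2mn, c = m² + n²
m = 67, n = 10
a = 67² - 10² = 4489 - 100 = 4389
b = 2 × 67 × 10 = 1340
c = 67² + 10² = 4489 + 100 = 4589
Verification: 4389² + 1340² = 19263321 + 1795600 = 21058921 = 4589² ✓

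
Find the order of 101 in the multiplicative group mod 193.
96

193 is prime, so ord(101) divides φ(193) = 192.
Divisors of 192: 1, 2, 3, 4, 6, 8, 12, 16, 24, 32, 48, 64, 96, 192.
Repeated squaring: 101^1 ≡ 101, 101^2 ≡ 165, 101^4 ≡ 12, 101^8 ≡ 144, 101^16 ≡ 85, 101^32 ≡ 84, 101^64 ≡ 108, 101^128 ≡ 84 (mod 193).
Test 101^d mod 193 for each divisor d in increasing order:
101^1 ≡ 101
101^2 ≡ 165
101^3 = 101^2·101^1 ≡ 67
101^4 ≡ 12
101^6 = 101^4·101^2 ≡ 50
101^8 ≡ 144
101^12 = 101^8·101^4 ≡ 184
101^16 ≡ 85
101^24 = 101^16·101^8 ≡ 81
101^32 ≡ 84
101^48 = 101^32·101^16 ≡ 192
101^64 ≡ 108
101^96 = 101^64·101^32 ≡ 1  ← first divisor giving 1
The order is 96.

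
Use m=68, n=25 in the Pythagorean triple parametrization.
(3999, 3400, 5249)

Euclid's formula: a = m² - n², b = 2mn, c = m² + n²
m = 68, n = 25
a = 68² - 25² = 4624 - 625 = 3999
b = 2 × 68 × 25 = 3400
c = 68² + 25² = 4624 + 625 = 5249
Verification: 3999² + 3400² = 15992001 + 11560000 = 27552001 = 5249² ✓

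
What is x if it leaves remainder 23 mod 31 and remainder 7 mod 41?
581

Using Chinese Remainder Theorem:
M = 31 × 41 = 1271
M1 = 41, M2 = 31
y1 = 41^(-1) mod 31 = 28
y2 = 31^(-1) mod 41 = 4
x = (23×41×28 + 7×31×4) mod 1271 = 581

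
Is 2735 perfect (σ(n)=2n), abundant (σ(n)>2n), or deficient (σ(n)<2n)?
deficient

Proper divisors of 2735: sum = 1 + 5 + 547 = 553
Since 553 < 2735, 2735 is deficient.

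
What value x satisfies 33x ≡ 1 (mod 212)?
45

gcd(33, 212) = 1, so the inverse exists.
Extended Euclidean algorithm on (212, 33):
212 = 6 × 33 + 14  ⟹  14 = (1)·212 + (-6)·33
33 = 2 × 14 + 5  ⟹  5 = (-2)·212 + (13)·33
14 = 2 × 5 + 4  ⟹  4 = (5)·212 + (-32)·33
5 = 1 × 4 + 1  ⟹  1 = (-7)·212 + (45)·33
So (45)·33 ≡ 1 (mod 212), i.e. 33^(-1) ≡ 45 (mod 212).
Check: 33 × 45 = 1485 ≡ 1 (mod 212)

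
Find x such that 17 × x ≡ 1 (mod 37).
24

gcd(17, 37) = 1, so the inverse exists.
Extended Euclidean algorithm on (37, 17):
37 = 2 × 17 + 3  ⟹  3 = (1)·37 + (-2)·17
17 = 5 × 3 + 2  ⟹  2 = (-5)·37 + (11)·17
3 = 1 × 2 + 1  ⟹  1 = (6)·37 + (-13)·17
So (-13)·17 ≡ 1 (mod 37), i.e. 17^(-1) ≡ -13 ≡ 24 (mod 37).
Check: 17 × 24 = 408 ≡ 1 (mod 37)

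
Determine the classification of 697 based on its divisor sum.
deficient

Proper divisors of 697: sum = 1 + 17 + 41 = 59
Since 59 < 697, 697 is deficient.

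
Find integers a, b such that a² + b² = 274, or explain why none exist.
7² + 15² (a=7, b=15)

Factorization: 274 = 2 × 137
By Fermat: n is sum of two squares iff every prime p ≡ 3 (mod 4) appears to even power.
All primes ≡ 3 (mod 4) appear to even power.
Search a = 0, 1, 2, … for 274 - a² a perfect square: first hit at a = 7: 274 - 49 = 225 = 15².
274 = 7² + 15² = 49 + 225 ✓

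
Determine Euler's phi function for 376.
184

376 = 2^3 × 47
φ(n) = n × ∏(1 - 1/p) for each prime p dividing n
φ(376) = 376 × (1 - 1/2) × (1 - 1/47) = 184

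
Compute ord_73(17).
24

73 is prime, so ord(17) divides φ(73) = 72.
Divisors of 72: 1, 2, 3, 4, 6, 8, 9, 12, 18, 24, 36, 72.
Repeated squaring: 17^1 ≡ 17, 17^2 ≡ 70, 17^4 ≡ 9, 17^8 ≡ 8, 17^16 ≡ 64, 17^32 ≡ 8, 17^64 ≡ 64 (mod 73).
Test 17^d mod 73 for each divisor d in increasing order:
17^1 ≡ 17
17^2 ≡ 70
17^3 = 17^2·17^1 ≡ 22
17^4 ≡ 9
17^6 = 17^4·17^2 ≡ 46
17^8 ≡ 8
17^9 = 17^8·17^1 ≡ 63
17^12 = 17^8·17^4 ≡ 72
17^18 = 17^16·17^2 ≡ 27
17^24 = 17^16·17^8 ≡ 1  ← first divisor giving 1
The order is 24.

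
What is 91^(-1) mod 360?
91

gcd(91, 360) = 1, so the inverse exists.
Extended Euclidean algorithm on (360, 91):
360 = 3 × 91 + 87  ⟹  87 = (1)·360 + (-3)·91
91 = 1 × 87 + 4  ⟹  4 = (-1)·360 + (4)·91
87 = 21 × 4 + 3  ⟹  3 = (22)·360 + (-87)·91
4 = 1 × 3 + 1  ⟹  1 = (-23)·360 + (91)·91
So (91)·91 ≡ 1 (mod 360), i.e. 91^(-1) ≡ 91 (mod 360).
Check: 91 × 91 = 8281 ≡ 1 (mod 360)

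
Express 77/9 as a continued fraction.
[8; 1, 1, 4]

Euclidean algorithm steps:
77 = 8 × 9 + 5
9 = 1 × 5 + 4
5 = 1 × 4 + 1
4 = 4 × 1 + 0
Continued fraction: [8; 1, 1, 4]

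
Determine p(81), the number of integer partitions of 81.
18004327

p(n) counts ways to write n as a sum of positive integers (order ignored).
Euler's pentagonal recurrence: p(k) = p(k-1) + p(k-2) - p(k-5) - p(k-7) + p(k-12) + p(k-15) - ... (offsets j(3j∓1)/2, signs ++--, p(0)=1, p(<0)=0).
DP table for k = 0..80: p(0)=1, p(1)=1, p(2)=2, p(3)=3, p(4)=5, p(5)=7, p(6)=11, p(7)=15, p(8)=22, p(9)=30, p(10)=42, p(11)=56, p(12)=77, p(13)=101, p(14)=135, p(15)=176, p(16)=231, p(17)=297, p(18)=385, p(19)=490, p(20)=627, p(21)=792, p(22)=1002, p(23)=1255, p(24)=1575, p(25)=1958, p(26)=2436, p(27)=3010, p(28)=3718, p(29)=4565, p(30)=5604, p(31)=6842, p(32)=8349, p(33)=10143, p(34)=12310, p(35)=14883, p(36)=17977, p(37)=21637, p(38)=26015, p(39)=31185, p(40)=37338, p(41)=44583, p(42)=53174, p(43)=63261, p(44)=75175, p(45)=89134, p(46)=105558, p(47)=124754, p(48)=147273, p(49)=173525, p(50)=204226, p(51)=239943, p(52)=281589, p(53)=329931, p(54)=386155, p(55)=451276, p(56)=526823, p(57)=614154, p(58)=715220, p(59)=831820, p(60)=966467, p(61)=1121505, p(62)=1300156, p(63)=1505499, p(64)=1741630, p(65)=2012558, p(66)=2323520, p(67)=2679689, p(68)=3087735, p(69)=3554345, p(70)=4087968, p(71)=4697205, p(72)=5392783, p(73)=6185689, p(74)=7089500, p(75)=8118264, p(76)=9289091, p(77)=10619863, p(78)=12132164, p(79)=13848650, p(80)=15796476.
Final step: p(81) = p(80) + p(79) - p(76) - p(74) + p(69) + p(66) - p(59) - p(55) + p(46) + p(41) - p(30) - p(24) + p(11) + p(4)
= 15796476 + 13848650 - 9289091 - 7089500 + 3554345 + 2323520 - 831820 - 451276 + 105558 + 44583 - 5604 - 1575 + 56 + 5
= 18004327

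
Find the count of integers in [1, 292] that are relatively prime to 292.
144

292 = 2^2 × 73
φ(n) = n × ∏(1 - 1/p) for each prime p dividing n
φ(292) = 292 × (1 - 1/2) × (1 - 1/73) = 144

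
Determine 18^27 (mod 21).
15

Repeated squaring. Binary of 27 = 11011.
18^1 ≡ 18 (mod 21); 18^2 ≡ 9 (mod 21); 18^4 ≡ 18 (mod 21); 18^8 ≡ 9 (mod 21); 18^16 ≡ 18 (mod 21)
18^27 = 18^1 × 18^2 × 18^8 × 18^16 ≡ 15 (mod 21)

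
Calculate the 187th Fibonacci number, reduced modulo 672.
5

Matrix identity: Q^n = [[F_(n+1), F_n], [F_n, F_(n-1)]] with Q = [[1,1],[1,0]].
n = 187 = 10111011₂. Square-and-multiply, entries mod 672:
Q^1 = [[1,1],[1,0]]
Q^2 = (Q^1)² = [[2,1],[1,1]]
Q^5 = (Q^2)²·Q = [[8,5],[5,3]]
Q^11 = (Q^5)²·Q = [[144,89],[89,55]]
Q^23 = (Q^11)²·Q = [[0,433],[433,239]]
Q^46 = (Q^23)² = [[1,671],[671,2]]
Q^93 = (Q^46)²·Q = [[671,2],[2,669]]
Q^187 = (Q^93)²·Q = [[669,5],[5,664]]
F_187 mod 672 = Q^187[0][1] = 5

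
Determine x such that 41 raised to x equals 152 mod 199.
71

Baby-step giant-step with step n = ⌈√199⌉ = 15.
Baby steps 41^j mod 199 (j:value) for j=0..14: 0:1, 1:41, 2:89, 3:67, 4:160, 5:192, 6:111, 7:173, 8:128, 9:74, 10:49, 11:19, 12:182, 13:99, 14:79.
Giant-step multiplier: 41^(-15) ≡ 41^(198-15) = 41^183 ≡ 76 (mod 199).
Giant steps γ_i = 152·76^i mod 199: γ_0=152, γ_1=10, γ_2=163, γ_3=50, γ_4=19 (in table at j=11).
x = i·n + j = 4·15 + 11 = 71.
Check: 41^71 ≡ 152 (mod 199).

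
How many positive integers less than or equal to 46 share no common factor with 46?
22

46 = 2 × 23
φ(n) = n × ∏(1 - 1/p) for each prime p dividing n
φ(46) = 46 × (1 - 1/2) × (1 - 1/23) = 22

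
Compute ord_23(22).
2

23 is prime, so ord(22) divides φ(23) = 22.
Divisors of 22: 1, 2, 11, 22.
Repeated squaring: 22^1 ≡ 22, 22^2 ≡ 1, 22^4 ≡ 1, 22^8 ≡ 1, 22^16 ≡ 1 (mod 23).
Test 22^d mod 23 for each divisor d in increasing order:
22^1 ≡ 22
22^2 ≡ 1  ← first divisor giving 1
The order is 2.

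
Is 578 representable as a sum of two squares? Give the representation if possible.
7² + 23² (a=7, b=23)

Factorization: 578 = 2 × 17^2
By Fermat: n is sum of two squares iff every prime p ≡ 3 (mod 4) appears to even power.
All primes ≡ 3 (mod 4) appear to even power.
Search a = 0, 1, 2, … for 578 - a² a perfect square: first hit at a = 7: 578 - 49 = 529 = 23².
578 = 7² + 23² = 49 + 529 ✓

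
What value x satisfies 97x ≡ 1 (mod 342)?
67

gcd(97, 342) = 1, so the inverse exists.
Extended Euclidean algorithm on (342, 97):
342 = 3 × 97 + 51  ⟹  51 = (1)·342 + (-3)·97
97 = 1 × 51 + 46  ⟹  46 = (-1)·342 + (4)·97
51 = 1 × 46 + 5  ⟹  5 = (2)·342 + (-7)·97
46 = 9 × 5 + 1  ⟹  1 = (-19)·342 + (67)·97
So (67)·97 ≡ 1 (mod 342), i.e. 97^(-1) ≡ 67 (mod 342).
Check: 97 × 67 = 6499 ≡ 1 (mod 342)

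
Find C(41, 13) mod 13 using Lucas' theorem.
3

Using Lucas' theorem:
Write n=41 and k=13 in base 13:
n in base 13: [3, 2]
k in base 13: [1, 0]
C(41,13) mod 13 = ∏ C(n_i, k_i) mod 13
Digit binomials (mod 13): C(3,1) = 3; C(2,0) = 1
Product: 3 × 1 = 3 ≡ 3 (mod 13)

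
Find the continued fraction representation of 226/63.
[3; 1, 1, 2, 2, 1, 3]

Euclidean algorithm steps:
226 = 3 × 63 + 37
63 = 1 × 37 + 26
37 = 1 × 26 + 11
26 = 2 × 11 + 4
11 = 2 × 4 + 3
4 = 1 × 3 + 1
3 = 3 × 1 + 0
Continued fraction: [3; 1, 1, 2, 2, 1, 3]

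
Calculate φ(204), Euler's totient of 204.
64

204 = 2^2 × 3 × 17
φ(n) = n × ∏(1 - 1/p) for each prime p dividing n
φ(204) = 204 × (1 - 1/2) × (1 - 1/3) × (1 - 1/17) = 64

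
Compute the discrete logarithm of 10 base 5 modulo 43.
34

Baby-step giant-step with step n = ⌈√43⌉ = 7.
Baby steps 5^j mod 43 (j:value) for j=0..6: 0:1, 1:5, 2:25, 3:39, 4:23, 5:29, 6:16.
Giant-step multiplier: 5^(-7) ≡ 5^(42-7) = 5^35 ≡ 7 (mod 43).
Giant steps γ_i = 10·7^i mod 43: γ_0=10, γ_1=27, γ_2=17, γ_3=33, γ_4=16 (in table at j=6).
x = i·n + j = 4·7 + 6 = 34.
Check: 5^34 ≡ 10 (mod 43).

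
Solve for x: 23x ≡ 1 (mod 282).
233

gcd(23, 282) = 1, so the inverse exists.
Extended Euclidean algorithm on (282, 23):
282 = 12 × 23 + 6  ⟹  6 = (1)·282 + (-12)·23
23 = 3 × 6 + 5  ⟹  5 = (-3)·282 + (37)·23
6 = 1 × 5 + 1  ⟹  1 = (4)·282 + (-49)·23
So (-49)·23 ≡ 1 (mod 282), i.e. 23^(-1) ≡ -49 ≡ 233 (mod 282).
Check: 23 × 233 = 5359 ≡ 1 (mod 282)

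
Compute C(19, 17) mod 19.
0

Using Lucas' theorem:
Write n=19 and k=17 in base 19:
n in base 19: [1, 0]
k in base 19: [0, 17]
C(19,17) mod 19 = ∏ C(n_i, k_i) mod 19
Digit binomials (mod 19): C(1,0) = 1; C(0,17) = 0 (k_i > n_i)
Product: 1 × 0 = 0 ≡ 0 (mod 19)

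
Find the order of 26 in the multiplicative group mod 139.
138

139 is prime, so ord(26) divides φ(139) = 138.
Divisors of 138: 1, 2, 3, 6, 23, 46, 69, 138.
Repeated squaring: 26^1 ≡ 26, 26^2 ≡ 120, 26^4 ≡ 83, 26^8 ≡ 78, 26^16 ≡ 107, 26^32 ≡ 51, 26^64 ≡ 99, 26^128 ≡ 71 (mod 139).
Test 26^d mod 139 for each divisor d in increasing order:
26^1 ≡ 26
26^2 ≡ 120
26^3 = 26^2·26^1 ≡ 62
26^6 = 26^4·26^2 ≡ 91
26^23 = 26^16·26^4·26^2·26^1 ≡ 43
26^46 = 26^32·26^8·26^4·26^2 ≡ 42
26^69 = 26^64·26^4·26^1 ≡ 138
26^138 = 26^128·26^8·26^2 ≡ 1  ← first divisor giving 1
The order is 138.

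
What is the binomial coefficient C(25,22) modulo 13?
12

Using Lucas' theorem:
Write n=25 and k=22 in base 13:
n in base 13: [1, 12]
k in base 13: [1, 9]
C(25,22) mod 13 = ∏ C(n_i, k_i) mod 13
Digit binomials (mod 13): C(1,1) = 1; C(12,9) = 220 ≡ 12
Product: 1 × 12 = 12 ≡ 12 (mod 13)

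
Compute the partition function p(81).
18004327

p(n) counts ways to write n as a sum of positive integers (order ignored).
Euler's pentagonal recurrence: p(k) = p(k-1) + p(k-2) - p(k-5) - p(k-7) + p(k-12) + p(k-15) - ... (offsets j(3j∓1)/2, signs ++--, p(0)=1, p(<0)=0).
DP table for k = 0..80: p(0)=1, p(1)=1, p(2)=2, p(3)=3, p(4)=5, p(5)=7, p(6)=11, p(7)=15, p(8)=22, p(9)=30, p(10)=42, p(11)=56, p(12)=77, p(13)=101, p(14)=135, p(15)=176, p(16)=231, p(17)=297, p(18)=385, p(19)=490, p(20)=627, p(21)=792, p(22)=1002, p(23)=1255, p(24)=1575, p(25)=1958, p(26)=2436, p(27)=3010, p(28)=3718, p(29)=4565, p(30)=5604, p(31)=6842, p(32)=8349, p(33)=10143, p(34)=12310, p(35)=14883, p(36)=17977, p(37)=21637, p(38)=26015, p(39)=31185, p(40)=37338, p(41)=44583, p(42)=53174, p(43)=63261, p(44)=75175, p(45)=89134, p(46)=105558, p(47)=124754, p(48)=147273, p(49)=173525, p(50)=204226, p(51)=239943, p(52)=281589, p(53)=329931, p(54)=386155, p(55)=451276, p(56)=526823, p(57)=614154, p(58)=715220, p(59)=831820, p(60)=966467, p(61)=1121505, p(62)=1300156, p(63)=1505499, p(64)=1741630, p(65)=2012558, p(66)=2323520, p(67)=2679689, p(68)=3087735, p(69)=3554345, p(70)=4087968, p(71)=4697205, p(72)=5392783, p(73)=6185689, p(74)=7089500, p(75)=8118264, p(76)=9289091, p(77)=10619863, p(78)=12132164, p(79)=13848650, p(80)=15796476.
Final step: p(81) = p(80) + p(79) - p(76) - p(74) + p(69) + p(66) - p(59) - p(55) + p(46) + p(41) - p(30) - p(24) + p(11) + p(4)
= 15796476 + 13848650 - 9289091 - 7089500 + 3554345 + 2323520 - 831820 - 451276 + 105558 + 44583 - 5604 - 1575 + 56 + 5
= 18004327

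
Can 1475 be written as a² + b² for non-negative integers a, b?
Not possible

Factorization: 1475 = 5^2 × 59
By Fermat: n is sum of two squares iff every prime p ≡ 3 (mod 4) appears to even power.
Prime(s) ≡ 3 (mod 4) with odd exponent: [(59, 1)]
Therefore 1475 cannot be expressed as a² + b².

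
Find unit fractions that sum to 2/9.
1/5 + 1/45

Greedy algorithm:
2/9: ceiling(9/2) = 5, use 1/5
1/45: ceiling(45/1) = 45, use 1/45
Result: 2/9 = 1/5 + 1/45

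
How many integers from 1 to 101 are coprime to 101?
100

101 = 101
φ(n) = n × ∏(1 - 1/p) for each prime p dividing n
φ(101) = 101 × (1 - 1/101) = 100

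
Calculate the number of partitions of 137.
11097645016

p(n) counts ways to write n as a sum of positive integers (order ignored).
Euler's pentagonal recurrence: p(k) = p(k-1) + p(k-2) - p(k-5) - p(k-7) + p(k-12) + p(k-15) - ... (offsets j(3j∓1)/2, signs ++--, p(0)=1, p(<0)=0).
DP table for k = 0..136: p(0)=1, p(1)=1, p(2)=2, p(3)=3, p(4)=5, p(5)=7, p(6)=11, p(7)=15, p(8)=22, p(9)=30, p(10)=42, p(11)=56, p(12)=77, p(13)=101, p(14)=135, p(15)=176, p(16)=231, p(17)=297, p(18)=385, p(19)=490, p(20)=627, p(21)=792, p(22)=1002, p(23)=1255, p(24)=1575, p(25)=1958, p(26)=2436, p(27)=3010, p(28)=3718, p(29)=4565, p(30)=5604, p(31)=6842, p(32)=8349, p(33)=10143, p(34)=12310, p(35)=14883, p(36)=17977, p(37)=21637, p(38)=26015, p(39)=31185, p(40)=37338, p(41)=44583, p(42)=53174, p(43)=63261, p(44)=75175, p(45)=89134, p(46)=105558, p(47)=124754, p(48)=147273, p(49)=173525, p(50)=204226, p(51)=239943, p(52)=281589, p(53)=329931, p(54)=386155, p(55)=451276, p(56)=526823, p(57)=614154, p(58)=715220, p(59)=831820, p(60)=966467, p(61)=1121505, p(62)=1300156, p(63)=1505499, p(64)=1741630, p(65)=2012558, p(66)=2323520, p(67)=2679689, p(68)=3087735, p(69)=3554345, p(70)=4087968, p(71)=4697205, p(72)=5392783, p(73)=6185689, p(74)=7089500, p(75)=8118264, p(76)=9289091, p(77)=10619863, p(78)=12132164, p(79)=13848650, p(80)=15796476, p(81)=18004327, p(82)=20506255, p(83)=23338469, p(84)=26543660, p(85)=30167357, p(86)=34262962, p(87)=38887673, p(88)=44108109, p(89)=49995925, p(90)=56634173, p(91)=64112359, p(92)=72533807, p(93)=82010177, p(94)=92669720, p(95)=104651419, p(96)=118114304, p(97)=133230930, p(98)=150198136, p(99)=169229875, p(100)=190569292, p(101)=214481126, p(102)=241265379, p(103)=271248950, p(104)=304801365, p(105)=342325709, p(106)=384276336, p(107)=431149389, p(108)=483502844, p(109)=541946240, p(110)=607163746, p(111)=679903203, p(112)=761002156, p(113)=851376628, p(114)=952050665, p(115)=1064144451, p(116)=1188908248, p(117)=1327710076, p(118)=1482074143, p(119)=1653668665, p(120)=1844349560, p(121)=2056148051, p(122)=2291320912, p(123)=2552338241, p(124)=2841940500, p(125)=3163127352, p(126)=3519222692, p(127)=3913864295, p(128)=4351078600, p(129)=4835271870, p(130)=5371315400, p(131)=5964539504, p(132)=6620830889, p(133)=7346629512, p(134)=8149040695, p(135)=9035836076, p(136)=10015581680.
Final step: p(137) = p(136) + p(135) - p(132) - p(130) + p(125) + p(122) - p(115) - p(111) + p(102) + p(97) - p(86) - p(80) + p(67) + p(60) - p(45) - p(37) + p(20) + p(11)
= 10015581680 + 9035836076 - 6620830889 - 5371315400 + 3163127352 + 2291320912 - 1064144451 - 679903203 + 241265379 + 133230930 - 34262962 - 15796476 + 2679689 + 966467 - 89134 - 21637 + 627 + 56
= 11097645016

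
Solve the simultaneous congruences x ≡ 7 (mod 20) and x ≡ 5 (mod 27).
167

Using Chinese Remainder Theorem:
M = 20 × 27 = 540
M1 = 27, M2 = 20
y1 = 27^(-1) mod 20 = 3
y2 = 20^(-1) mod 27 = 23
x = (7×27×3 + 5×20×23) mod 540 = 167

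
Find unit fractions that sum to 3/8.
1/3 + 1/24

Greedy algorithm:
3/8: ceiling(8/3) = 3, use 1/3
1/24: ceiling(24/1) = 24, use 1/24
Result: 3/8 = 1/3 + 1/24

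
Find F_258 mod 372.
352

Matrix identity: Q^n = [[F_(n+1), F_n], [F_n, F_(n-1)]] with Q = [[1,1],[1,0]].
n = 258 = 100000010₂. Square-and-multiply, entries mod 372:
Q^1 = [[1,1],[1,0]]
Q^2 = (Q^1)² = [[2,1],[1,1]]
Q^4 = (Q^2)² = [[5,3],[3,2]]
Q^8 = (Q^4)² = [[34,21],[21,13]]
Q^16 = (Q^8)² = [[109,243],[243,238]]
Q^32 = (Q^16)² = [[250,249],[249,1]]
Q^64 = (Q^32)² = [[253,3],[3,250]]
Q^129 = (Q^64)²·Q = [[55,34],[34,21]]
Q^258 = (Q^129)² = [[89,352],[352,109]]
F_258 mod 372 = Q^258[0][1] = 352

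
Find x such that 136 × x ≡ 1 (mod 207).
172

gcd(136, 207) = 1, so the inverse exists.
Extended Euclidean algorithm on (207, 136):
207 = 1 × 136 + 71  ⟹  71 = (1)·207 + (-1)·136
136 = 1 × 71 + 65  ⟹  65 = (-1)·207 + (2)·136
71 = 1 × 65 + 6  ⟹  6 = (2)·207 + (-3)·136
65 = 10 × 6 + 5  ⟹  5 = (-21)·207 + (32)·136
6 = 1 × 5 + 1  ⟹  1 = (23)·207 + (-35)·136
So (-35)·136 ≡ 1 (mod 207), i.e. 136^(-1) ≡ -35 ≡ 172 (mod 207).
Check: 136 × 172 = 23392 ≡ 1 (mod 207)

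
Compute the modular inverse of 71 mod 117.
89

gcd(71, 117) = 1, so the inverse exists.
Extended Euclidean algorithm on (117, 71):
117 = 1 × 71 + 46  ⟹  46 = (1)·117 + (-1)·71
71 = 1 × 46 + 25  ⟹  25 = (-1)·117 + (2)·71
46 = 1 × 25 + 21  ⟹  21 = (2)·117 + (-3)·71
25 = 1 × 21 + 4  ⟹  4 = (-3)·117 + (5)·71
21 = 5 × 4 + 1  ⟹  1 = (17)·117 + (-28)·71
So (-28)·71 ≡ 1 (mod 117), i.e. 71^(-1) ≡ -28 ≡ 89 (mod 117).
Check: 71 × 89 = 6319 ≡ 1 (mod 117)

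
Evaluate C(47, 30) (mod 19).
0

Using Lucas' theorem:
Write n=47 and k=30 in base 19:
n in base 19: [2, 9]
k in base 19: [1, 11]
C(47,30) mod 19 = ∏ C(n_i, k_i) mod 19
Digit binomials (mod 19): C(2,1) = 2; C(9,11) = 0 (k_i > n_i)
Product: 2 × 0 = 0 ≡ 0 (mod 19)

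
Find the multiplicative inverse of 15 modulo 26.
7

gcd(15, 26) = 1, so the inverse exists.
Extended Euclidean algorithm on (26, 15):
26 = 1 × 15 + 11  ⟹  11 = (1)·26 + (-1)·15
15 = 1 × 11 + 4  ⟹  4 = (-1)·26 + (2)·15
11 = 2 × 4 + 3  ⟹  3 = (3)·26 + (-5)·15
4 = 1 × 3 + 1  ⟹  1 = (-4)·26 + (7)·15
So (7)·15 ≡ 1 (mod 26), i.e. 15^(-1) ≡ 7 (mod 26).
Check: 15 × 7 = 105 ≡ 1 (mod 26)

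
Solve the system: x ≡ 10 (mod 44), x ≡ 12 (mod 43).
98

Using Chinese Remainder Theorem:
M = 44 × 43 = 1892
M1 = 43, M2 = 44
y1 = 43^(-1) mod 44 = 43
y2 = 44^(-1) mod 43 = 1
x = (10×43×43 + 12×44×1) mod 1892 = 98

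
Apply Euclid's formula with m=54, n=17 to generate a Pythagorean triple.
(2627, 1836, 3205)

Euclid's formula: a = m² - n², b = 2mn, c = m² + n²
m = 54, n = 17
a = 54² - 17² = 2916 - 289 = 2627
b = 2 × 54 × 17 = 1836
c = 54² + 17² = 2916 + 289 = 3205
Verification: 2627² + 1836² = 6901129 + 3370896 = 10272025 = 3205² ✓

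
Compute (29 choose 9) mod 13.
0

Using Lucas' theorem:
Write n=29 and k=9 in base 13:
n in base 13: [2, 3]
k in base 13: [0, 9]
C(29,9) mod 13 = ∏ C(n_i, k_i) mod 13
Digit binomials (mod 13): C(2,0) = 1; C(3,9) = 0 (k_i > n_i)
Product: 1 × 0 = 0 ≡ 0 (mod 13)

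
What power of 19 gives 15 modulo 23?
7

Baby-step giant-step with step n = ⌈√23⌉ = 5.
Baby steps 19^j mod 23 (j:value) for j=0..4: 0:1, 1:19, 2:16, 3:5, 4:3.
Giant-step multiplier: 19^(-5) ≡ 19^(22-5) = 19^17 ≡ 21 (mod 23).
Giant steps γ_i = 15·21^i mod 23: γ_0=15, γ_1=16 (in table at j=2).
x = i·n + j = 1·5 + 2 = 7.
Check: 19^7 ≡ 15 (mod 23).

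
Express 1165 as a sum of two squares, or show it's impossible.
3² + 34² (a=3, b=34)

Factorization: 1165 = 5 × 233
By Fermat: n is sum of two squares iff every prime p ≡ 3 (mod 4) appears to even power.
All primes ≡ 3 (mod 4) appear to even power.
Search a = 0, 1, 2, … for 1165 - a² a perfect square: first hit at a = 3: 1165 - 9 = 1156 = 34².
1165 = 3² + 34² = 9 + 1156 ✓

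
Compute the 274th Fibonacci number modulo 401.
291

Matrix identity: Q^n = [[F_(n+1), F_n], [F_n, F_(n-1)]] with Q = [[1,1],[1,0]].
n = 274 = 100010010₂. Square-and-multiply, entries mod 401:
Q^1 = [[1,1],[1,0]]
Q^2 = (Q^1)² = [[2,1],[1,1]]
Q^4 = (Q^2)² = [[5,3],[3,2]]
Q^8 = (Q^4)² = [[34,21],[21,13]]
Q^17 = (Q^8)²·Q = [[178,394],[394,185]]
Q^34 = (Q^17)² = [[54,266],[266,189]]
Q^68 = (Q^34)² = [[289,77],[77,212]]
Q^137 = (Q^68)²·Q = [[108,27],[27,81]]
Q^274 = (Q^137)² = [[363,291],[291,72]]
F_274 mod 401 = Q^274[0][1] = 291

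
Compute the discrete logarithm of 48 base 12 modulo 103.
29

Baby-step giant-step with step n = ⌈√103⌉ = 11.
Baby steps 12^j mod 103 (j:value) for j=0..10: 0:1, 1:12, 2:41, 3:80, 4:33, 5:87, 6:14, 7:65, 8:59, 9:90, 10:50.
Giant-step multiplier: 12^(-11) ≡ 12^(102-11) = 12^91 ≡ 40 (mod 103).
Giant steps γ_i = 48·40^i mod 103: γ_0=48, γ_1=66, γ_2=65 (in table at j=7).
x = i·n + j = 2·11 + 7 = 29.
Check: 12^29 ≡ 48 (mod 103).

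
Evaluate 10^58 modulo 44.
12

Repeated squaring. Binary of 58 = 111010.
10^1 ≡ 10 (mod 44); 10^2 ≡ 12 (mod 44); 10^4 ≡ 12 (mod 44); 10^8 ≡ 12 (mod 44); 10^16 ≡ 12 (mod 44); 10^32 ≡ 12 (mod 44)
10^58 = 10^2 × 10^8 × 10^16 × 10^32 ≡ 12 (mod 44)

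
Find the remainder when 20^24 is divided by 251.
113

Repeated squaring. Binary of 24 = 11000.
20^1 ≡ 20 (mod 251); 20^2 ≡ 149 (mod 251); 20^4 ≡ 113 (mod 251); 20^8 ≡ 219 (mod 251); 20^16 ≡ 20 (mod 251)
20^24 = 20^8 × 20^16 ≡ 113 (mod 251)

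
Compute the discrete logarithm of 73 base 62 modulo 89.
36

Baby-step giant-step with step n = ⌈√89⌉ = 10.
Baby steps 62^j mod 89 (j:value) for j=0..9: 0:1, 1:62, 2:17, 3:75, 4:22, 5:29, 6:18, 7:48, 8:39, 9:15.
Giant-step multiplier: 62^(-10) ≡ 62^(88-10) = 62^78 ≡ 69 (mod 89).
Giant steps γ_i = 73·69^i mod 89: γ_0=73, γ_1=53, γ_2=8, γ_3=18 (in table at j=6).
x = i·n + j = 3·10 + 6 = 36.
Check: 62^36 ≡ 73 (mod 89).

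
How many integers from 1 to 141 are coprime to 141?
92

141 = 3 × 47
φ(n) = n × ∏(1 - 1/p) for each prime p dividing n
φ(141) = 141 × (1 - 1/3) × (1 - 1/47) = 92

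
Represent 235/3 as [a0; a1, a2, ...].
[78; 3]

Euclidean algorithm steps:
235 = 78 × 3 + 1
3 = 3 × 1 + 0
Continued fraction: [78; 3]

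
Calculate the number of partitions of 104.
304801365

p(n) counts ways to write n as a sum of positive integers (order ignored).
Euler's pentagonal recurrence: p(k) = p(k-1) + p(k-2) - p(k-5) - p(k-7) + p(k-12) + p(k-15) - ... (offsets j(3j∓1)/2, signs ++--, p(0)=1, p(<0)=0).
DP table for k = 0..103: p(0)=1, p(1)=1, p(2)=2, p(3)=3, p(4)=5, p(5)=7, p(6)=11, p(7)=15, p(8)=22, p(9)=30, p(10)=42, p(11)=56, p(12)=77, p(13)=101, p(14)=135, p(15)=176, p(16)=231, p(17)=297, p(18)=385, p(19)=490, p(20)=627, p(21)=792, p(22)=1002, p(23)=1255, p(24)=1575, p(25)=1958, p(26)=2436, p(27)=3010, p(28)=3718, p(29)=4565, p(30)=5604, p(31)=6842, p(32)=8349, p(33)=10143, p(34)=12310, p(35)=14883, p(36)=17977, p(37)=21637, p(38)=26015, p(39)=31185, p(40)=37338, p(41)=44583, p(42)=53174, p(43)=63261, p(44)=75175, p(45)=89134, p(46)=105558, p(47)=124754, p(48)=147273, p(49)=173525, p(50)=204226, p(51)=239943, p(52)=281589, p(53)=329931, p(54)=386155, p(55)=451276, p(56)=526823, p(57)=614154, p(58)=715220, p(59)=831820, p(60)=966467, p(61)=1121505, p(62)=1300156, p(63)=1505499, p(64)=1741630, p(65)=2012558, p(66)=2323520, p(67)=2679689, p(68)=3087735, p(69)=3554345, p(70)=4087968, p(71)=4697205, p(72)=5392783, p(73)=6185689, p(74)=7089500, p(75)=8118264, p(76)=9289091, p(77)=10619863, p(78)=12132164, p(79)=13848650, p(80)=15796476, p(81)=18004327, p(82)=20506255, p(83)=23338469, p(84)=26543660, p(85)=30167357, p(86)=34262962, p(87)=38887673, p(88)=44108109, p(89)=49995925, p(90)=56634173, p(91)=64112359, p(92)=72533807, p(93)=82010177, p(94)=92669720, p(95)=104651419, p(96)=118114304, p(97)=133230930, p(98)=150198136, p(99)=169229875, p(100)=190569292, p(101)=214481126, p(102)=241265379, p(103)=271248950.
Final step: p(104) = p(103) + p(102) - p(99) - p(97) + p(92) + p(89) - p(82) - p(78) + p(69) + p(64) - p(53) - p(47) + p(34) + p(27) - p(12) - p(4)
= 271248950 + 241265379 - 169229875 - 133230930 + 72533807 + 49995925 - 20506255 - 12132164 + 3554345 + 1741630 - 329931 - 124754 + 12310 + 3010 - 77 - 5
= 304801365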